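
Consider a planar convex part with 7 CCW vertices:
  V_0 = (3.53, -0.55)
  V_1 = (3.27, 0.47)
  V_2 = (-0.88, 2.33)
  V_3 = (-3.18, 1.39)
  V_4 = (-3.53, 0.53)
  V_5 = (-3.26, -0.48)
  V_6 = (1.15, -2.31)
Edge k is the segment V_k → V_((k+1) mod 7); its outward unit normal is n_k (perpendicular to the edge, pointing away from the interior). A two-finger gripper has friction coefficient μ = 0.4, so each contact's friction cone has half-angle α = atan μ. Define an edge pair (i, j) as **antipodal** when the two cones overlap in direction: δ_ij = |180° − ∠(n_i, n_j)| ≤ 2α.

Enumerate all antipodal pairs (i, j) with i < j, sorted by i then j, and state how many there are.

count = 5; pairs: (0,3), (0,4), (1,5), (2,6), (3,6)

α = atan 0.4 = 21.80°;  2α = 43.60°
n_0 = (+0.9690, +0.2470)
n_1 = (+0.4090, +0.9125)
n_2 = (-0.3783, +0.9257)
n_3 = (-0.9262, +0.3770)
n_4 = (-0.9661, -0.2583)
n_5 = (-0.3833, -0.9236)
n_6 = (+0.5946, -0.8040)
  (0,1): δ = 128.44°  ·
  (0,2): δ = 82.07°  ·
  (0,3): δ = 36.45°  ✓
  (0,4): δ = 0.67°  ✓
  (0,5): δ = 53.16°  ·
  (0,6): δ = 112.18°  ·
  (1,2): δ = 133.63°  ·
  (1,3): δ = 88.00°  ·
  (1,4): δ = 50.89°  ·
  (1,5): δ = 1.60°  ✓
  (1,6): δ = 60.62°  ·
  (2,3): δ = 134.37°  ·
  (2,4): δ = 97.26°  ·
  (2,5): δ = 44.77°  ·
  (2,6): δ = 14.25°  ✓
  (3,4): δ = 142.89°  ·
  (3,5): δ = 90.39°  ·
  (3,6): δ = 31.37°  ✓
  (4,5): δ = 127.50°  ·
  (4,6): δ = 68.48°  ·
  (5,6): δ = 120.98°  ·
antipodal pairs: 5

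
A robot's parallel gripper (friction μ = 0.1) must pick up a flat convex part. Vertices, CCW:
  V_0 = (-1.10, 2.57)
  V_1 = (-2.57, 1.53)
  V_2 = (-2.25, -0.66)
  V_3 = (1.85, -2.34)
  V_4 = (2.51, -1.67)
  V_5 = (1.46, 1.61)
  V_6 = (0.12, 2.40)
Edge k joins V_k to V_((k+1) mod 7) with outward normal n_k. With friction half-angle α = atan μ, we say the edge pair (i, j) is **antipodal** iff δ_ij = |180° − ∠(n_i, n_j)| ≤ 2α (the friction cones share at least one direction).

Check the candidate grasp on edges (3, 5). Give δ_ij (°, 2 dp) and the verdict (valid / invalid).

α = atan 0.1 = 5.71°;  2α = 11.42°
edge 3: e_3 = (+0.66, +0.67);  n_3 = (+0.7124, -0.7018)
edge 5: e_5 = (-1.34, +0.79);  n_5 = (+0.5079, +0.8614)
∠(n_3, n_5) = 104.05°
δ = |180° − 104.05°| = 75.95°
75.95° > 2α = 11.42°  →  invalid

δ = 75.95°, invalid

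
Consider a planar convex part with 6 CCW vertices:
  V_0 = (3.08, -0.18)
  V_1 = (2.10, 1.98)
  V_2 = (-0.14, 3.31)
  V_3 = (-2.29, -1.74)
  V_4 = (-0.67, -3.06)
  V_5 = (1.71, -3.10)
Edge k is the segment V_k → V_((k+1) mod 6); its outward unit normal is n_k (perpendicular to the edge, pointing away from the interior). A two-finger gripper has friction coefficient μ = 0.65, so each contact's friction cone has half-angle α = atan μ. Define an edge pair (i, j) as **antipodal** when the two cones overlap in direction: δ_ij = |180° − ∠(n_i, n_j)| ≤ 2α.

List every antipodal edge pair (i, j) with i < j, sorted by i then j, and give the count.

count = 6; pairs: (0,2), (0,3), (0,4), (1,3), (1,4), (2,5)

α = atan 0.65 = 33.02°;  2α = 66.05°
n_0 = (+0.9107, +0.4132)
n_1 = (+0.5105, +0.8599)
n_2 = (-0.9201, +0.3917)
n_3 = (-0.6317, -0.7752)
n_4 = (-0.0168, -0.9999)
n_5 = (+0.9053, -0.4248)
  (0,1): δ = 145.10°  ·
  (0,2): δ = 47.47°  ✓
  (0,3): δ = 26.42°  ✓
  (0,4): δ = 64.63°  ✓
  (0,5): δ = 130.46°  ·
  (1,2): δ = 82.36°  ·
  (1,3): δ = 8.47°  ✓
  (1,4): δ = 29.74°  ✓
  (1,5): δ = 95.56°  ·
  (2,3): δ = 106.11°  ·
  (2,4): δ = 67.90°  ·
  (2,5): δ = 2.07°  ✓
  (3,4): δ = 141.79°  ·
  (3,5): δ = 75.96°  ·
  (4,5): δ = 114.17°  ·
antipodal pairs: 6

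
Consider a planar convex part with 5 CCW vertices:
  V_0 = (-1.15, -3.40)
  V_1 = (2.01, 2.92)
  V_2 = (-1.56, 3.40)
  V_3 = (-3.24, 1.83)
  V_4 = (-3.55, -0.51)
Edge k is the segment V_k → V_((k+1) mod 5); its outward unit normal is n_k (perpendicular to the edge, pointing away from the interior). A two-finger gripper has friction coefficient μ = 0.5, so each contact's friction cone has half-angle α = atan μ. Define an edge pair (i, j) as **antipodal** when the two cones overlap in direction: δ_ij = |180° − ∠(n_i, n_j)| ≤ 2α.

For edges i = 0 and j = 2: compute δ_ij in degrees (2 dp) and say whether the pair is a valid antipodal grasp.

δ = 20.37°, valid

α = atan 0.5 = 26.57°;  2α = 53.13°
edge 0: e_0 = (+3.16, +6.32);  n_0 = (+0.8944, -0.4472)
edge 2: e_2 = (-1.68, -1.57);  n_2 = (-0.6828, +0.7306)
∠(n_0, n_2) = 159.63°
δ = |180° − 159.63°| = 20.37°
20.37° ≤ 2α = 53.13°  →  valid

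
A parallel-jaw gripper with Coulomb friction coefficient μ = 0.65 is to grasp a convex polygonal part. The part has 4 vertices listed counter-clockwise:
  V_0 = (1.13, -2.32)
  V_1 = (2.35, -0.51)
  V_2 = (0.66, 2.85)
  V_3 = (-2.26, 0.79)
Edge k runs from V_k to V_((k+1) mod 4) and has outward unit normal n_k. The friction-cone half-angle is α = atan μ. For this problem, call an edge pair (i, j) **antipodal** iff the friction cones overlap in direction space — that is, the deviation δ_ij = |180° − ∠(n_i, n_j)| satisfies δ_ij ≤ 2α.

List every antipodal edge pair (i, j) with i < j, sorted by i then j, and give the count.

count = 2; pairs: (0,2), (1,3)

α = atan 0.65 = 33.02°;  2α = 66.05°
n_0 = (+0.8292, -0.5589)
n_1 = (+0.8934, +0.4493)
n_2 = (-0.5765, +0.8171)
n_3 = (-0.6760, -0.7369)
  (0,1): δ = 119.32°  ·
  (0,2): δ = 20.82°  ✓
  (0,3): δ = 81.45°  ·
  (1,2): δ = 81.50°  ·
  (1,3): δ = 20.77°  ✓
  (2,3): δ = 77.74°  ·
antipodal pairs: 2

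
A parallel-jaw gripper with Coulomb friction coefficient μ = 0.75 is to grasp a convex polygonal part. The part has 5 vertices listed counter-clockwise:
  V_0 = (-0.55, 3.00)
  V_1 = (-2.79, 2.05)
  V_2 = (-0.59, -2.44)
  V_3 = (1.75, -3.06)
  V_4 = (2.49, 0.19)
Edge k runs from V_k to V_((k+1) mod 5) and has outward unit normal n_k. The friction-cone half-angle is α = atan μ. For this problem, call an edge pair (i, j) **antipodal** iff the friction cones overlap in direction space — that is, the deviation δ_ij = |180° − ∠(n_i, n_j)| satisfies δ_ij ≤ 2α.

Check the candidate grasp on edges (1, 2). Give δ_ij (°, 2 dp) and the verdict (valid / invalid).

α = atan 0.75 = 36.87°;  2α = 73.74°
edge 1: e_1 = (+2.20, -4.49);  n_1 = (-0.8980, -0.4400)
edge 2: e_2 = (+2.34, -0.62);  n_2 = (-0.2561, -0.9666)
∠(n_1, n_2) = 49.06°
δ = |180° − 49.06°| = 130.94°
130.94° > 2α = 73.74°  →  invalid

δ = 130.94°, invalid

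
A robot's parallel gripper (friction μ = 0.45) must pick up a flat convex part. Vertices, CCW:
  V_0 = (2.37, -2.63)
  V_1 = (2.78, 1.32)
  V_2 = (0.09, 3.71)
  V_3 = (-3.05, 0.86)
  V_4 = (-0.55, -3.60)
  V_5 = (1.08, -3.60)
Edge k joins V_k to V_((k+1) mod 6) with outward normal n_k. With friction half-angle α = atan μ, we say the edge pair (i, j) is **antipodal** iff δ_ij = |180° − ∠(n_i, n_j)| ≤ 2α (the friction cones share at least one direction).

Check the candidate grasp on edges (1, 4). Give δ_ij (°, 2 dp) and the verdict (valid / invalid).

δ = 41.62°, valid

α = atan 0.45 = 24.23°;  2α = 48.46°
edge 1: e_1 = (-2.69, +2.39);  n_1 = (+0.6642, +0.7476)
edge 4: e_4 = (+1.63, +0.00);  n_4 = (+0.0000, -1.0000)
∠(n_1, n_4) = 138.38°
δ = |180° − 138.38°| = 41.62°
41.62° ≤ 2α = 48.46°  →  valid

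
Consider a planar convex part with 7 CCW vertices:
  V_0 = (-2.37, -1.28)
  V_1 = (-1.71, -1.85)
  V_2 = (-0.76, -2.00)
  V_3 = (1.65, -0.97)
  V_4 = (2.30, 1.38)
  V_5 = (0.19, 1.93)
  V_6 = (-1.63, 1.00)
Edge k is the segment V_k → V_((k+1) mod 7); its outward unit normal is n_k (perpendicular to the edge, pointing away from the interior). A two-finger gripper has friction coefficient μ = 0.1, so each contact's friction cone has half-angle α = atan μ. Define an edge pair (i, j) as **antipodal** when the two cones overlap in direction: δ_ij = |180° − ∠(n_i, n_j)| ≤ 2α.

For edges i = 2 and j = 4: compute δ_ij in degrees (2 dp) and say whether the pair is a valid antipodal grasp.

α = atan 0.1 = 5.71°;  2α = 11.42°
edge 2: e_2 = (+2.41, +1.03);  n_2 = (+0.3930, -0.9195)
edge 4: e_4 = (-2.11, +0.55);  n_4 = (+0.2522, +0.9677)
∠(n_2, n_4) = 142.25°
δ = |180° − 142.25°| = 37.75°
37.75° > 2α = 11.42°  →  invalid

δ = 37.75°, invalid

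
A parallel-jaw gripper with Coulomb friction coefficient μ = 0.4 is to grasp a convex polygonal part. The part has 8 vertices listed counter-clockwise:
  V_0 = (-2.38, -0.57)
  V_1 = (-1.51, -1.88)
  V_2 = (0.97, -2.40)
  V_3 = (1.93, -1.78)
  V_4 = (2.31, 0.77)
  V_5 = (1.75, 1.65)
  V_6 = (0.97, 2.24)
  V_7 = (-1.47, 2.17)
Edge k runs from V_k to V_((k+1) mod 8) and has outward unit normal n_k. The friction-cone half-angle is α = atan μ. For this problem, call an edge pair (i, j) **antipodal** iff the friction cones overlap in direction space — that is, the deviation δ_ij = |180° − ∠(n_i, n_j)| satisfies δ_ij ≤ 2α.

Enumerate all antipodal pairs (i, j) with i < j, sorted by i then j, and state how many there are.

count = 8; pairs: (0,3), (0,4), (0,5), (1,5), (1,6), (2,6), (2,7), (3,7)

α = atan 0.4 = 21.80°;  2α = 43.60°
n_0 = (-0.8330, -0.5532)
n_1 = (-0.2052, -0.9787)
n_2 = (+0.5425, -0.8400)
n_3 = (+0.9891, -0.1474)
n_4 = (+0.8437, +0.5369)
n_5 = (+0.6033, +0.7975)
n_6 = (-0.0287, +0.9996)
n_7 = (-0.9490, +0.3152)
  (0,1): δ = 135.43°  ·
  (0,2): δ = 90.73°  ·
  (0,3): δ = 42.06°  ✓
  (0,4): δ = 1.12°  ✓
  (0,5): δ = 19.31°  ✓
  (0,6): δ = 58.05°  ·
  (0,7): δ = 128.04°  ·
  (1,2): δ = 135.30°  ·
  (1,3): δ = 86.63°  ·
  (1,4): δ = 45.69°  ·
  (1,5): δ = 25.26°  ✓
  (1,6): δ = 13.49°  ✓
  (1,7): δ = 83.47°  ·
  (2,3): δ = 131.33°  ·
  (2,4): δ = 90.38°  ·
  (2,5): δ = 69.96°  ·
  (2,6): δ = 31.21°  ✓
  (2,7): δ = 38.77°  ✓
  (3,4): δ = 139.05°  ·
  (3,5): δ = 118.63°  ·
  (3,6): δ = 79.88°  ·
  (3,7): δ = 9.90°  ✓
  (4,5): δ = 159.58°  ·
  (4,6): δ = 120.83°  ·
  (4,7): δ = 50.84°  ·
  (5,6): δ = 141.25°  ·
  (5,7): δ = 71.27°  ·
  (6,7): δ = 110.02°  ·
antipodal pairs: 8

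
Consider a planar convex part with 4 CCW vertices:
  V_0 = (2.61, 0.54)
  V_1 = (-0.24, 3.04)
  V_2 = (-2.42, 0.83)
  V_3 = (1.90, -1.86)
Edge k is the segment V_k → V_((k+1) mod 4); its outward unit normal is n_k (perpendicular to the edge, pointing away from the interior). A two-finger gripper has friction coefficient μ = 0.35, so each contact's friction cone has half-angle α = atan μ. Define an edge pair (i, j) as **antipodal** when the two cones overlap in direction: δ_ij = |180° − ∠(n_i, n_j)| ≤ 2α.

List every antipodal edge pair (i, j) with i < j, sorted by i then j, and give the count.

α = atan 0.35 = 19.29°;  2α = 38.58°
n_0 = (+0.6594, +0.7518)
n_1 = (-0.7119, +0.7023)
n_2 = (-0.5286, -0.8489)
n_3 = (+0.9589, -0.2837)
  (0,1): δ = 93.35°  ·
  (0,2): δ = 9.35°  ✓
  (0,3): δ = 114.78°  ·
  (1,2): δ = 77.30°  ·
  (1,3): δ = 28.13°  ✓
  (2,3): δ = 74.57°  ·
antipodal pairs: 2

count = 2; pairs: (0,2), (1,3)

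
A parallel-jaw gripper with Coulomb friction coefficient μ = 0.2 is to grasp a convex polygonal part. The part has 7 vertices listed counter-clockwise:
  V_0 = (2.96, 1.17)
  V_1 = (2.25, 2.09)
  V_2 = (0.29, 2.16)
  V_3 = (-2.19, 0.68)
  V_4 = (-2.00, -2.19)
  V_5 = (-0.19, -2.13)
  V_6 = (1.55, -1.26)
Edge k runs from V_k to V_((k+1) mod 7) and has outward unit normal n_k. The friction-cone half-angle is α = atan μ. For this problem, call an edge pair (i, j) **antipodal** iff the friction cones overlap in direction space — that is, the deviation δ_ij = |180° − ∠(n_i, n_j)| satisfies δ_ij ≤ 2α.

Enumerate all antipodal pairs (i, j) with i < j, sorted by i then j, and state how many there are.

α = atan 0.2 = 11.31°;  2α = 22.62°
n_0 = (+0.7917, +0.6110)
n_1 = (+0.0357, +0.9994)
n_2 = (-0.5125, +0.8587)
n_3 = (-0.9978, -0.0661)
n_4 = (+0.0331, -0.9995)
n_5 = (+0.4472, -0.8944)
n_6 = (+0.8649, -0.5019)
  (0,1): δ = 129.70°  ·
  (0,2): δ = 96.83°  ·
  (0,3): δ = 33.87°  ·
  (0,4): δ = 54.24°  ·
  (0,5): δ = 78.91°  ·
  (0,6): δ = 112.22°  ·
  (1,2): δ = 147.13°  ·
  (1,3): δ = 84.17°  ·
  (1,4): δ = 3.94°  ✓
  (1,5): δ = 28.61°  ·
  (1,6): δ = 61.92°  ·
  (2,3): δ = 117.04°  ·
  (2,4): δ = 28.93°  ·
  (2,5): δ = 4.26°  ✓
  (2,6): δ = 29.05°  ·
  (3,4): δ = 91.89°  ·
  (3,5): δ = 67.22°  ·
  (3,6): δ = 33.91°  ·
  (4,5): δ = 155.33°  ·
  (4,6): δ = 122.02°  ·
  (5,6): δ = 146.69°  ·
antipodal pairs: 2

count = 2; pairs: (1,4), (2,5)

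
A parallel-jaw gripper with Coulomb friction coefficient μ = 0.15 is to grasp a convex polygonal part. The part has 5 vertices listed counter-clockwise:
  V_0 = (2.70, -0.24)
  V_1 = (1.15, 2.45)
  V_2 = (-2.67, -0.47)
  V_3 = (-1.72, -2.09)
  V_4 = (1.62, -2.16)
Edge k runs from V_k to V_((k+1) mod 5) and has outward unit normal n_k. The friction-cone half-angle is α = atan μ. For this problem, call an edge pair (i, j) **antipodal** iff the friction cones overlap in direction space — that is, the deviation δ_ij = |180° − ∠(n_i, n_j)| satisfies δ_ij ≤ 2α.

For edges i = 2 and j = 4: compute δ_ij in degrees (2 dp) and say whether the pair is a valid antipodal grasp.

α = atan 0.15 = 8.53°;  2α = 17.06°
edge 2: e_2 = (+0.95, -1.62);  n_2 = (-0.8626, -0.5059)
edge 4: e_4 = (+1.08, +1.92);  n_4 = (+0.8716, -0.4903)
∠(n_2, n_4) = 120.25°
δ = |180° − 120.25°| = 59.75°
59.75° > 2α = 17.06°  →  invalid

δ = 59.75°, invalid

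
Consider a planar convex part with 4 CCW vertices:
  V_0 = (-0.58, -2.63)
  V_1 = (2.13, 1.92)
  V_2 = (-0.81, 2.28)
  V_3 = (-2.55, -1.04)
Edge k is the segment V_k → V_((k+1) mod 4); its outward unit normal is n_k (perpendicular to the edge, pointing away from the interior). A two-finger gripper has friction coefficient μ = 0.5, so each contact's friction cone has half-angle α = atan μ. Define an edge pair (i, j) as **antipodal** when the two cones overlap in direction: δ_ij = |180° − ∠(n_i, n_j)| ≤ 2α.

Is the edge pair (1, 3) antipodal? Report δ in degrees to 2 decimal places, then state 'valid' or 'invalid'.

α = atan 0.5 = 26.57°;  2α = 53.13°
edge 1: e_1 = (-2.94, +0.36);  n_1 = (+0.1215, +0.9926)
edge 3: e_3 = (+1.97, -1.59);  n_3 = (-0.6281, -0.7782)
∠(n_1, n_3) = 148.07°
δ = |180° − 148.07°| = 31.93°
31.93° ≤ 2α = 53.13°  →  valid

δ = 31.93°, valid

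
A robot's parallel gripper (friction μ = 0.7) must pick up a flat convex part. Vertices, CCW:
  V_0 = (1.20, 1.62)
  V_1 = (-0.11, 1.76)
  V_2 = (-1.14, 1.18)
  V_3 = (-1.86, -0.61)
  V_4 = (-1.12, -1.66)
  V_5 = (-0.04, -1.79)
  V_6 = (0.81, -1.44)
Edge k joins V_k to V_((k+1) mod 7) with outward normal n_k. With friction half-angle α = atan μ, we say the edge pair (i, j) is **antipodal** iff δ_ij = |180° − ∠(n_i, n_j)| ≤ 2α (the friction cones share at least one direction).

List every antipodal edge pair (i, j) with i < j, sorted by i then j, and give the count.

count = 9; pairs: (0,3), (0,4), (0,5), (1,4), (1,5), (1,6), (2,5), (2,6), (3,6)

α = atan 0.7 = 34.99°;  2α = 69.98°
n_0 = (+0.1063, +0.9943)
n_1 = (-0.4907, +0.8713)
n_2 = (-0.9278, +0.3732)
n_3 = (-0.8174, -0.5761)
n_4 = (-0.1195, -0.9928)
n_5 = (+0.3807, -0.9247)
n_6 = (+0.9920, -0.1264)
  (0,1): δ = 144.52°  ·
  (0,2): δ = 105.81°  ·
  (0,3): δ = 48.73°  ✓
  (0,4): δ = 0.76°  ✓
  (0,5): δ = 28.48°  ✓
  (0,6): δ = 88.84°  ·
  (1,2): δ = 141.30°  ·
  (1,3): δ = 84.21°  ·
  (1,4): δ = 36.25°  ✓
  (1,5): δ = 7.00°  ✓
  (1,6): δ = 53.35°  ✓
  (2,3): δ = 122.91°  ·
  (2,4): δ = 74.95°  ·
  (2,5): δ = 45.71°  ✓
  (2,6): δ = 14.65°  ✓
  (3,4): δ = 132.04°  ·
  (3,5): δ = 102.79°  ·
  (3,6): δ = 42.44°  ✓
  (4,5): δ = 150.76°  ·
  (4,6): δ = 90.40°  ·
  (5,6): δ = 119.64°  ·
antipodal pairs: 9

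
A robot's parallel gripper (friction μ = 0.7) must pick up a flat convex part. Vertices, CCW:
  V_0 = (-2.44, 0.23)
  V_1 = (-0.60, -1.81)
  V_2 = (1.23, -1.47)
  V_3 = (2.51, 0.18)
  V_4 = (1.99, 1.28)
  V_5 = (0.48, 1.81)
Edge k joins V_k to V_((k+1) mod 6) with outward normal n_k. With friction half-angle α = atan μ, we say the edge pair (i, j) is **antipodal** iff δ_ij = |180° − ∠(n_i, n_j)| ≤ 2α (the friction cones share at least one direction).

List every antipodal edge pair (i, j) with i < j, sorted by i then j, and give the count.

count = 5; pairs: (0,3), (0,4), (1,4), (1,5), (2,5)

α = atan 0.7 = 34.99°;  2α = 69.98°
n_0 = (-0.7426, -0.6698)
n_1 = (+0.1827, -0.9832)
n_2 = (+0.7901, -0.6129)
n_3 = (+0.9041, +0.4274)
n_4 = (+0.3312, +0.9436)
n_5 = (-0.4759, +0.8795)
  (0,1): δ = 121.52°  ·
  (0,2): δ = 79.85°  ·
  (0,3): δ = 16.75°  ✓
  (0,4): δ = 28.61°  ✓
  (0,5): δ = 76.37°  ·
  (1,2): δ = 138.33°  ·
  (1,3): δ = 75.22°  ·
  (1,4): δ = 29.87°  ✓
  (1,5): δ = 17.89°  ✓
  (2,3): δ = 116.90°  ·
  (2,4): δ = 71.54°  ·
  (2,5): δ = 23.78°  ✓
  (3,4): δ = 134.64°  ·
  (3,5): δ = 86.88°  ·
  (4,5): δ = 132.24°  ·
antipodal pairs: 5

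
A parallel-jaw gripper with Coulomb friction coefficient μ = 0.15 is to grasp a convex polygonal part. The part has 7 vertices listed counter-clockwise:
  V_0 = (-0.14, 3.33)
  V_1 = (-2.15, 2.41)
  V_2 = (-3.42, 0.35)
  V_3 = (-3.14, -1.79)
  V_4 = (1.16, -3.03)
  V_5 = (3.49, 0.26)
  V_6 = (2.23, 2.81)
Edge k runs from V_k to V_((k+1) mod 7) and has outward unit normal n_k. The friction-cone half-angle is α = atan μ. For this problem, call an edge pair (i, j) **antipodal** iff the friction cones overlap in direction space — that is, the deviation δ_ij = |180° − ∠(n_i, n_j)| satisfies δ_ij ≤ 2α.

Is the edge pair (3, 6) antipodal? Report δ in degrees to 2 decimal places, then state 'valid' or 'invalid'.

δ = 3.71°, valid

α = atan 0.15 = 8.53°;  2α = 17.06°
edge 3: e_3 = (+4.30, -1.24);  n_3 = (-0.2771, -0.9608)
edge 6: e_6 = (-2.37, +0.52);  n_6 = (+0.2143, +0.9768)
∠(n_3, n_6) = 176.29°
δ = |180° − 176.29°| = 3.71°
3.71° ≤ 2α = 17.06°  →  valid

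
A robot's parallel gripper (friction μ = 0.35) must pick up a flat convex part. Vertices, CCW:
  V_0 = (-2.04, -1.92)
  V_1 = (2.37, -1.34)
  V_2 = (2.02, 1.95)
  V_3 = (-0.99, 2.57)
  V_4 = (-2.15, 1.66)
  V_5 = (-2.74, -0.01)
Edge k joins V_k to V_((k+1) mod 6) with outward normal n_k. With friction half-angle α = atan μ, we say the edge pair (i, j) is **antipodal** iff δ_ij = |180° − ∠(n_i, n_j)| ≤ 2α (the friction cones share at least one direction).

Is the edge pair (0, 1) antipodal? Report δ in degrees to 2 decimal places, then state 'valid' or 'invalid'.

α = atan 0.35 = 19.29°;  2α = 38.58°
edge 0: e_0 = (+4.41, +0.58);  n_0 = (+0.1304, -0.9915)
edge 1: e_1 = (-0.35, +3.29);  n_1 = (+0.9944, +0.1058)
∠(n_0, n_1) = 88.58°
δ = |180° − 88.58°| = 91.42°
91.42° > 2α = 38.58°  →  invalid

δ = 91.42°, invalid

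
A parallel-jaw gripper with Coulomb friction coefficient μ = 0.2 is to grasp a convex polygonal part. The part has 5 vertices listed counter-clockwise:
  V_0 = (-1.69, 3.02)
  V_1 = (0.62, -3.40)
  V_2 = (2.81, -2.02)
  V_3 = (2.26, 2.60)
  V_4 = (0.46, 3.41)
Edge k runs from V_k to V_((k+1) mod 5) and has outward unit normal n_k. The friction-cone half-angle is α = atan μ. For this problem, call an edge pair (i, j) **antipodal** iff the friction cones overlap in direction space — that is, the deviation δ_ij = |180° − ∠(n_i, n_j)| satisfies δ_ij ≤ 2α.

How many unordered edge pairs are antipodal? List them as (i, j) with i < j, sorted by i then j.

count = 2; pairs: (0,2), (1,4)

α = atan 0.2 = 11.31°;  2α = 22.62°
n_0 = (-0.9409, -0.3386)
n_1 = (+0.5331, -0.8460)
n_2 = (+0.9930, +0.1182)
n_3 = (+0.4104, +0.9119)
n_4 = (-0.1785, +0.9839)
  (0,1): δ = 77.57°  ·
  (0,2): δ = 13.00°  ✓
  (0,3): δ = 45.98°  ·
  (0,4): δ = 80.49°  ·
  (1,2): δ = 115.43°  ·
  (1,3): δ = 56.44°  ·
  (1,4): δ = 21.94°  ✓
  (2,3): δ = 121.02°  ·
  (2,4): δ = 86.51°  ·
  (3,4): δ = 145.49°  ·
antipodal pairs: 2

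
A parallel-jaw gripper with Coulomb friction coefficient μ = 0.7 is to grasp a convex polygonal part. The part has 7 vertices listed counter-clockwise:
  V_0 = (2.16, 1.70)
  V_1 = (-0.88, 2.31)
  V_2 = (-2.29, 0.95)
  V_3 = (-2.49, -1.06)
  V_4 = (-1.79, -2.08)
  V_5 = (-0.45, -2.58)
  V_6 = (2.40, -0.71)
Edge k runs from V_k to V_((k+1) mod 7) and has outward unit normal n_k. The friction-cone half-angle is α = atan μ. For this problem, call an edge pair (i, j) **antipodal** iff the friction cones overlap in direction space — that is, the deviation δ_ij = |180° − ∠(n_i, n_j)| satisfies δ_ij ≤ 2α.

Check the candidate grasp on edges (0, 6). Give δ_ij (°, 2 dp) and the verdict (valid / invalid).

δ = 107.03°, invalid

α = atan 0.7 = 34.99°;  2α = 69.98°
edge 0: e_0 = (-3.04, +0.61);  n_0 = (+0.1967, +0.9805)
edge 6: e_6 = (-0.24, +2.41);  n_6 = (+0.9951, +0.0991)
∠(n_0, n_6) = 72.97°
δ = |180° − 72.97°| = 107.03°
107.03° > 2α = 69.98°  →  invalid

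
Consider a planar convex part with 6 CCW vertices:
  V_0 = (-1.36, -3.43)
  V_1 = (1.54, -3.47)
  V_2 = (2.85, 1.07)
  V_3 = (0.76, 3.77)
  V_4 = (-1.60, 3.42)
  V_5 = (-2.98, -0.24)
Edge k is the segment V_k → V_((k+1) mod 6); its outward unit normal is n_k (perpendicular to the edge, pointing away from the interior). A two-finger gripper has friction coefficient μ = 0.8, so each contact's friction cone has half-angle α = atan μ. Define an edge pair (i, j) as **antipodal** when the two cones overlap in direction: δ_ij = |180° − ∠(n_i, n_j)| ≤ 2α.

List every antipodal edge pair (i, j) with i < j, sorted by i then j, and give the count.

α = atan 0.8 = 38.66°;  2α = 77.32°
n_0 = (-0.0138, -0.9999)
n_1 = (+0.9608, -0.2772)
n_2 = (+0.7908, +0.6121)
n_3 = (-0.1467, +0.9892)
n_4 = (-0.9357, +0.3528)
n_5 = (-0.8916, -0.4528)
  (0,1): δ = 105.31°  ·
  (0,2): δ = 51.47°  ✓
  (0,3): δ = 9.23°  ✓
  (0,4): δ = 70.13°  ✓
  (0,5): δ = 117.71°  ·
  (1,2): δ = 126.16°  ·
  (1,3): δ = 65.47°  ✓
  (1,4): δ = 4.56°  ✓
  (1,5): δ = 43.02°  ✓
  (2,3): δ = 119.31°  ·
  (2,4): δ = 58.40°  ✓
  (2,5): δ = 10.82°  ✓
  (3,4): δ = 119.09°  ·
  (3,5): δ = 71.51°  ✓
  (4,5): δ = 132.42°  ·
antipodal pairs: 9

count = 9; pairs: (0,2), (0,3), (0,4), (1,3), (1,4), (1,5), (2,4), (2,5), (3,5)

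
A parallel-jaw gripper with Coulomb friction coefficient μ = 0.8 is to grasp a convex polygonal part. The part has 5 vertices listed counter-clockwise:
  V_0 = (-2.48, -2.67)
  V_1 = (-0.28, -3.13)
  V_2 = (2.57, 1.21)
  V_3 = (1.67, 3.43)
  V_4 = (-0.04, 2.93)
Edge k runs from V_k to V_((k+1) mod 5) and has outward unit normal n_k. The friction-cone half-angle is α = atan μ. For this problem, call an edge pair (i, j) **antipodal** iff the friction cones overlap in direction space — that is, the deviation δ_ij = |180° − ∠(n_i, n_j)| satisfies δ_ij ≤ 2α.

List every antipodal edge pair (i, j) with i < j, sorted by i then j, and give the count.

α = atan 0.8 = 38.66°;  2α = 77.32°
n_0 = (-0.2047, -0.9788)
n_1 = (+0.8359, -0.5489)
n_2 = (+0.9267, +0.3757)
n_3 = (-0.2806, +0.9598)
n_4 = (-0.9168, +0.3994)
  (0,1): δ = 111.48°  ·
  (0,2): δ = 56.12°  ✓
  (0,3): δ = 28.11°  ✓
  (0,4): δ = 78.27°  ·
  (1,2): δ = 124.64°  ·
  (1,3): δ = 40.41°  ✓
  (1,4): δ = 9.75°  ✓
  (2,3): δ = 95.77°  ·
  (2,4): δ = 45.61°  ✓
  (3,4): δ = 129.84°  ·
antipodal pairs: 5

count = 5; pairs: (0,2), (0,3), (1,3), (1,4), (2,4)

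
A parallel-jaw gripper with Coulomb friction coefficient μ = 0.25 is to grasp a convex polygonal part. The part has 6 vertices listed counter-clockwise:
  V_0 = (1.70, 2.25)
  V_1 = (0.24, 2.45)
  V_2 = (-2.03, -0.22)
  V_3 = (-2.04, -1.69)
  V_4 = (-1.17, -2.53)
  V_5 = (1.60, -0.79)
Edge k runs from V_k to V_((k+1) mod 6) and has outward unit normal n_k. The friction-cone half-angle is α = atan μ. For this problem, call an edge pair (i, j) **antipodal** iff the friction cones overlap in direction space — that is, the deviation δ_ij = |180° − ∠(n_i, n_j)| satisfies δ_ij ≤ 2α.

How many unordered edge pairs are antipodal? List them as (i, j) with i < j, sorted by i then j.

count = 2; pairs: (1,4), (2,5)

α = atan 0.25 = 14.04°;  2α = 28.07°
n_0 = (+0.1357, +0.9907)
n_1 = (-0.7619, +0.6477)
n_2 = (-1.0000, +0.0068)
n_3 = (-0.6946, -0.7194)
n_4 = (+0.5319, -0.8468)
n_5 = (+0.9995, -0.0329)
  (0,1): δ = 122.57°  ·
  (0,2): δ = 82.59°  ·
  (0,3): δ = 36.19°  ·
  (0,4): δ = 39.94°  ·
  (0,5): δ = 95.92°  ·
  (1,2): δ = 140.02°  ·
  (1,3): δ = 93.62°  ·
  (1,4): δ = 17.49°  ✓
  (1,5): δ = 38.49°  ·
  (2,3): δ = 133.61°  ·
  (2,4): δ = 57.47°  ·
  (2,5): δ = 1.49°  ✓
  (3,4): δ = 103.87°  ·
  (3,5): δ = 47.89°  ·
  (4,5): δ = 124.02°  ·
antipodal pairs: 2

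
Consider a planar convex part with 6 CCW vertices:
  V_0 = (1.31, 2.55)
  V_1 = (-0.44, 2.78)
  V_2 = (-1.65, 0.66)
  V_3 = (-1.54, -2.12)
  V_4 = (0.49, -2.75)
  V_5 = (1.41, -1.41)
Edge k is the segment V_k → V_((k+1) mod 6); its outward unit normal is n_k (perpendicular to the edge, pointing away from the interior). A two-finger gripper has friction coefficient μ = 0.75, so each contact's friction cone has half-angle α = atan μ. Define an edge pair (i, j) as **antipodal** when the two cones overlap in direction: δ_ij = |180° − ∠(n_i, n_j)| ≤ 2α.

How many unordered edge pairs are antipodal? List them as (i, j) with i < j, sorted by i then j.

α = atan 0.75 = 36.87°;  2α = 73.74°
n_0 = (+0.1303, +0.9915)
n_1 = (-0.8685, +0.4957)
n_2 = (-0.9992, -0.0395)
n_3 = (-0.2964, -0.9551)
n_4 = (+0.8244, -0.5660)
n_5 = (+0.9997, +0.0252)
  (0,1): δ = 112.23°  ·
  (0,2): δ = 80.25°  ·
  (0,3): δ = 9.75°  ✓
  (0,4): δ = 63.02°  ✓
  (0,5): δ = 98.93°  ·
  (1,2): δ = 148.02°  ·
  (1,3): δ = 77.53°  ·
  (1,4): δ = 4.76°  ✓
  (1,5): δ = 31.16°  ✓
  (2,3): δ = 109.51°  ·
  (2,4): δ = 36.74°  ✓
  (2,5): δ = 0.82°  ✓
  (3,4): δ = 107.23°  ·
  (3,5): δ = 71.31°  ✓
  (4,5): δ = 144.08°  ·
antipodal pairs: 7

count = 7; pairs: (0,3), (0,4), (1,4), (1,5), (2,4), (2,5), (3,5)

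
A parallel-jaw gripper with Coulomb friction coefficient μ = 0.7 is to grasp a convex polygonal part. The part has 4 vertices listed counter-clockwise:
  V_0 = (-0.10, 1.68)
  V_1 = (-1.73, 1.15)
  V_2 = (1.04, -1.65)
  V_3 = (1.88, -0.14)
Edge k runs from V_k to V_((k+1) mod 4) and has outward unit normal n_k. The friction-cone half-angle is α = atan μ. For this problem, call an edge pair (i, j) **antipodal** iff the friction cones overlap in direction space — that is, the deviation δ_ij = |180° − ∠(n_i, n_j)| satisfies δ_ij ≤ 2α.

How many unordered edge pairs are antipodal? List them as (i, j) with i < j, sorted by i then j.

count = 3; pairs: (0,1), (0,2), (1,3)

α = atan 0.7 = 34.99°;  2α = 69.98°
n_0 = (-0.3092, +0.9510)
n_1 = (-0.7109, -0.7033)
n_2 = (+0.8739, -0.4861)
n_3 = (+0.6767, +0.7362)
  (0,1): δ = 63.32°  ✓
  (0,2): δ = 42.90°  ✓
  (0,3): δ = 119.40°  ·
  (1,2): δ = 73.78°  ·
  (1,3): δ = 2.72°  ✓
  (2,3): δ = 103.50°  ·
antipodal pairs: 3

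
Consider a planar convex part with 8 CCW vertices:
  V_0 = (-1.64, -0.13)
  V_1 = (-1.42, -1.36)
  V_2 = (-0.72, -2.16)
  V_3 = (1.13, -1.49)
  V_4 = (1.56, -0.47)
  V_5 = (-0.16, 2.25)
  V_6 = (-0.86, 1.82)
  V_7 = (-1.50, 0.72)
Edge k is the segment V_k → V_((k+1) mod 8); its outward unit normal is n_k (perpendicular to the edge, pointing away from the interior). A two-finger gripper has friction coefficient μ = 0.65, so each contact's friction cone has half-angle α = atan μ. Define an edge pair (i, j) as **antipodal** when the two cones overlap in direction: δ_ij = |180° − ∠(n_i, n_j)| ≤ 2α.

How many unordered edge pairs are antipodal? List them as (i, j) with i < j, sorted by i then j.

count = 12; pairs: (0,3), (0,4), (1,3), (1,4), (2,5), (2,6), (2,7), (3,5), (3,6), (3,7), (4,6), (4,7)

α = atan 0.65 = 33.02°;  2α = 66.05°
n_0 = (-0.9844, -0.1761)
n_1 = (-0.7526, -0.6585)
n_2 = (+0.3405, -0.9402)
n_3 = (+0.9215, -0.3885)
n_4 = (+0.8452, +0.5345)
n_5 = (-0.5234, +0.8521)
n_6 = (-0.8643, +0.5029)
n_7 = (-0.9867, +0.1625)
  (0,1): δ = 148.95°  ·
  (0,2): δ = 80.23°  ·
  (0,3): δ = 33.00°  ✓
  (0,4): δ = 22.17°  ✓
  (0,5): δ = 111.42°  ·
  (0,6): δ = 139.67°  ·
  (0,7): δ = 160.51°  ·
  (1,2): δ = 111.28°  ·
  (1,3): δ = 64.04°  ✓
  (1,4): δ = 8.88°  ✓
  (1,5): δ = 80.38°  ·
  (1,6): δ = 108.62°  ·
  (1,7): δ = 129.46°  ·
  (2,3): δ = 132.77°  ·
  (2,4): δ = 77.60°  ·
  (2,5): δ = 11.65°  ✓
  (2,6): δ = 39.90°  ✓
  (2,7): δ = 60.74°  ✓
  (3,4): δ = 124.83°  ·
  (3,5): δ = 35.58°  ✓
  (3,6): δ = 7.33°  ✓
  (3,7): δ = 13.51°  ✓
  (4,5): δ = 90.75°  ·
  (4,6): δ = 62.50°  ✓
  (4,7): δ = 41.66°  ✓
  (5,6): δ = 151.75°  ·
  (5,7): δ = 130.91°  ·
  (6,7): δ = 159.16°  ·
antipodal pairs: 12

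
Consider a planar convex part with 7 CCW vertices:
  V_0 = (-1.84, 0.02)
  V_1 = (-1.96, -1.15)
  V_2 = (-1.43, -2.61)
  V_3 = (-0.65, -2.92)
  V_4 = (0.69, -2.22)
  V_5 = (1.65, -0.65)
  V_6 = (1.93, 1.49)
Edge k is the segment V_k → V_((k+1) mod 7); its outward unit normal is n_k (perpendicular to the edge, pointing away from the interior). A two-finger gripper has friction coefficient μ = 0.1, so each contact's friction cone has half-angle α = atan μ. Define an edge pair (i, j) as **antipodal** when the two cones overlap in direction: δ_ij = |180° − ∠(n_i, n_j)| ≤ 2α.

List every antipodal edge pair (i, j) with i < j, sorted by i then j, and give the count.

count = 2; pairs: (0,5), (3,6)

α = atan 0.1 = 5.71°;  2α = 11.42°
n_0 = (-0.9948, +0.1020)
n_1 = (-0.9400, -0.3412)
n_2 = (-0.3693, -0.9293)
n_3 = (+0.4630, -0.8863)
n_4 = (+0.8531, -0.5217)
n_5 = (+0.9915, -0.1297)
n_6 = (-0.3633, +0.9317)
  (0,1): δ = 154.19°  ·
  (0,2): δ = 105.82°  ·
  (0,3): δ = 56.56°  ·
  (0,4): δ = 25.59°  ·
  (0,5): δ = 1.60°  ✓
  (0,6): δ = 117.16°  ·
  (1,2): δ = 131.63°  ·
  (1,3): δ = 82.37°  ·
  (1,4): δ = 51.40°  ·
  (1,5): δ = 27.41°  ·
  (1,6): δ = 91.35°  ·
  (2,3): δ = 130.74°  ·
  (2,4): δ = 99.77°  ·
  (2,5): δ = 75.78°  ·
  (2,6): δ = 42.98°  ·
  (3,4): δ = 149.03°  ·
  (3,5): δ = 125.04°  ·
  (3,6): δ = 6.28°  ✓
  (4,5): δ = 156.01°  ·
  (4,6): δ = 37.25°  ·
  (5,6): δ = 61.24°  ·
antipodal pairs: 2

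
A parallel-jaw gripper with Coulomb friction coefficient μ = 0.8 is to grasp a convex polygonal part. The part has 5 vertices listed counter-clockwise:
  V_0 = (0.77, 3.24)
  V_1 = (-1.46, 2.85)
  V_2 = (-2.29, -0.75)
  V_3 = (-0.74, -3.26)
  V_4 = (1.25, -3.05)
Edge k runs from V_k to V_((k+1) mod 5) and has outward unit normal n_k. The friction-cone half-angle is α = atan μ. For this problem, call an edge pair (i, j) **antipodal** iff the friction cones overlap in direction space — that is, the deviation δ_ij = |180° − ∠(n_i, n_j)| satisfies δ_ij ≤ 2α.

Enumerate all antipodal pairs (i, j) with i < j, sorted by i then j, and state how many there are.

α = atan 0.8 = 38.66°;  2α = 77.32°
n_0 = (-0.1723, +0.9850)
n_1 = (-0.9744, +0.2247)
n_2 = (-0.8508, -0.5254)
n_3 = (+0.1049, -0.9945)
n_4 = (+0.9971, +0.0761)
  (0,1): δ = 112.90°  ·
  (0,2): δ = 68.22°  ✓
  (0,3): δ = 3.90°  ✓
  (0,4): δ = 84.44°  ·
  (1,2): δ = 135.32°  ·
  (1,3): δ = 70.99°  ✓
  (1,4): δ = 17.35°  ✓
  (2,3): δ = 115.67°  ·
  (2,4): δ = 27.33°  ✓
  (3,4): δ = 91.66°  ·
antipodal pairs: 5

count = 5; pairs: (0,2), (0,3), (1,3), (1,4), (2,4)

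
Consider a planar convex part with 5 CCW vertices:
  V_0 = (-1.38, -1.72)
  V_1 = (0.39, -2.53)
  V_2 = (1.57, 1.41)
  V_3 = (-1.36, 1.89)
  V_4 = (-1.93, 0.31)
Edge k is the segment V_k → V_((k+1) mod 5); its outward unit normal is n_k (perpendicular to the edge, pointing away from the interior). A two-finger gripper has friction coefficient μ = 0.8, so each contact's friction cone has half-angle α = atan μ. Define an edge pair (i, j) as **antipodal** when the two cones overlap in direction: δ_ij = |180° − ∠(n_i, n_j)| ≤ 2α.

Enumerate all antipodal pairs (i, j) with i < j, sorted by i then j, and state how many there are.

α = atan 0.8 = 38.66°;  2α = 77.32°
n_0 = (-0.4161, -0.9093)
n_1 = (+0.9580, -0.2869)
n_2 = (+0.1617, +0.9868)
n_3 = (-0.9407, +0.3394)
n_4 = (-0.9652, -0.2615)
  (0,1): δ = 82.08°  ·
  (0,2): δ = 15.29°  ✓
  (0,3): δ = 94.75°  ·
  (0,4): δ = 129.75°  ·
  (1,2): δ = 82.63°  ·
  (1,3): δ = 3.16°  ✓
  (1,4): δ = 31.83°  ✓
  (2,3): δ = 100.53°  ·
  (2,4): δ = 65.54°  ✓
  (3,4): δ = 145.00°  ·
antipodal pairs: 4

count = 4; pairs: (0,2), (1,3), (1,4), (2,4)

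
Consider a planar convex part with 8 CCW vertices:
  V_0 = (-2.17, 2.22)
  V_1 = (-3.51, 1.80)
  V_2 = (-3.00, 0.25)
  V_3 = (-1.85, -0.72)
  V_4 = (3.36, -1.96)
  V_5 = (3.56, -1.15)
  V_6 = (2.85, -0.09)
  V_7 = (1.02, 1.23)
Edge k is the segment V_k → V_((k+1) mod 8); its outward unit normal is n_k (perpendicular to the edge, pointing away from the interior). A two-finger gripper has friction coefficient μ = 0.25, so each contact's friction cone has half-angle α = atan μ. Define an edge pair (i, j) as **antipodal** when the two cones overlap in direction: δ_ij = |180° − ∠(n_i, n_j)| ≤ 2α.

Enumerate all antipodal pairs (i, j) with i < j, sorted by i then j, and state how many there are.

α = atan 0.25 = 14.04°;  2α = 28.07°
n_0 = (-0.2991, +0.9542)
n_1 = (-0.9499, -0.3125)
n_2 = (-0.6447, -0.7644)
n_3 = (-0.2315, -0.9728)
n_4 = (+0.9708, -0.2397)
n_5 = (+0.8308, +0.5565)
n_6 = (+0.5850, +0.8110)
n_7 = (+0.2964, +0.9551)
  (0,1): δ = 89.19°  ·
  (0,2): δ = 57.55°  ·
  (0,3): δ = 30.79°  ·
  (0,4): δ = 58.73°  ·
  (0,5): δ = 106.41°  ·
  (0,6): δ = 126.79°  ·
  (0,7): δ = 145.36°  ·
  (1,2): δ = 148.36°  ·
  (1,3): δ = 121.60°  ·
  (1,4): δ = 32.08°  ·
  (1,5): δ = 15.60°  ✓
  (1,6): δ = 35.98°  ·
  (1,7): δ = 54.55°  ·
  (2,3): δ = 153.24°  ·
  (2,4): δ = 63.72°  ·
  (2,5): δ = 16.04°  ✓
  (2,6): δ = 4.34°  ✓
  (2,7): δ = 22.91°  ✓
  (3,4): δ = 90.48°  ·
  (3,5): δ = 42.80°  ·
  (3,6): δ = 22.42°  ✓
  (3,7): δ = 3.85°  ✓
  (4,5): δ = 132.32°  ·
  (4,6): δ = 111.93°  ·
  (4,7): δ = 93.37°  ·
  (5,6): δ = 159.62°  ·
  (5,7): δ = 141.06°  ·
  (6,7): δ = 161.44°  ·
antipodal pairs: 6

count = 6; pairs: (1,5), (2,5), (2,6), (2,7), (3,6), (3,7)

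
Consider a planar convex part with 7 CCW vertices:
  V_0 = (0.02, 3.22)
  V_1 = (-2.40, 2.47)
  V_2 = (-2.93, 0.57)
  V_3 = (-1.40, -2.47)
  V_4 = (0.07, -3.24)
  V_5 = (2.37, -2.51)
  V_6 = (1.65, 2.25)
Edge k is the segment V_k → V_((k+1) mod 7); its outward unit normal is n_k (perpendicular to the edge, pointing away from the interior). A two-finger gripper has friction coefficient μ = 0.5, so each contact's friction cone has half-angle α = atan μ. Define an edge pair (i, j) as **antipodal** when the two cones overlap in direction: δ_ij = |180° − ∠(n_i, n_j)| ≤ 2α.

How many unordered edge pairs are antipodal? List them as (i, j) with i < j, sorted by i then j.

α = atan 0.5 = 26.57°;  2α = 53.13°
n_0 = (-0.2960, +0.9552)
n_1 = (-0.9632, +0.2687)
n_2 = (-0.8932, -0.4496)
n_3 = (-0.4640, -0.8858)
n_4 = (+0.3025, -0.9531)
n_5 = (+0.9888, +0.1496)
n_6 = (+0.5114, +0.8593)
  (0,1): δ = 122.81°  ·
  (0,2): δ = 80.50°  ·
  (0,3): δ = 44.87°  ✓
  (0,4): δ = 0.39°  ✓
  (0,5): δ = 81.38°  ·
  (0,6): δ = 132.02°  ·
  (1,2): δ = 137.70°  ·
  (1,3): δ = 102.06°  ·
  (1,4): δ = 56.80°  ·
  (1,5): δ = 24.19°  ✓
  (1,6): δ = 74.83°  ·
  (2,3): δ = 144.36°  ·
  (2,4): δ = 99.11°  ·
  (2,5): δ = 18.11°  ✓
  (2,6): δ = 32.53°  ✓
  (3,4): δ = 134.75°  ·
  (3,5): δ = 53.75°  ·
  (3,6): δ = 3.11°  ✓
  (4,5): δ = 99.01°  ·
  (4,6): δ = 48.37°  ✓
  (5,6): δ = 129.36°  ·
antipodal pairs: 7

count = 7; pairs: (0,3), (0,4), (1,5), (2,5), (2,6), (3,6), (4,6)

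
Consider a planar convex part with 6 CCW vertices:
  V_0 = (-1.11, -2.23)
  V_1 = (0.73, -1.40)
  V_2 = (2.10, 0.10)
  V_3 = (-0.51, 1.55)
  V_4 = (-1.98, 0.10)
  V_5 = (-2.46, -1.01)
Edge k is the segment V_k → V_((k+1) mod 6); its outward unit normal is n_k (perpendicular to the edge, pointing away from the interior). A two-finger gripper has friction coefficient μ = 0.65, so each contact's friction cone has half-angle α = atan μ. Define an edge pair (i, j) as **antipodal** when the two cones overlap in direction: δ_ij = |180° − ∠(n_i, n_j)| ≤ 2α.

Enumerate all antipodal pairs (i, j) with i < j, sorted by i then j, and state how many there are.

α = atan 0.65 = 33.02°;  2α = 66.05°
n_0 = (+0.4112, -0.9116)
n_1 = (+0.7384, -0.6744)
n_2 = (+0.4856, +0.8742)
n_3 = (-0.7022, +0.7119)
n_4 = (-0.9179, +0.3969)
n_5 = (-0.6705, -0.7419)
  (0,1): δ = 156.69°  ·
  (0,2): δ = 53.33°  ✓
  (0,3): δ = 20.33°  ✓
  (0,4): δ = 42.34°  ✓
  (0,5): δ = 113.62°  ·
  (1,2): δ = 76.65°  ·
  (1,3): δ = 2.99°  ✓
  (1,4): δ = 19.02°  ✓
  (1,5): δ = 90.30°  ·
  (2,3): δ = 106.34°  ·
  (2,4): δ = 84.33°  ·
  (2,5): δ = 13.05°  ✓
  (3,4): δ = 157.99°  ·
  (3,5): δ = 86.71°  ·
  (4,5): δ = 108.72°  ·
antipodal pairs: 6

count = 6; pairs: (0,2), (0,3), (0,4), (1,3), (1,4), (2,5)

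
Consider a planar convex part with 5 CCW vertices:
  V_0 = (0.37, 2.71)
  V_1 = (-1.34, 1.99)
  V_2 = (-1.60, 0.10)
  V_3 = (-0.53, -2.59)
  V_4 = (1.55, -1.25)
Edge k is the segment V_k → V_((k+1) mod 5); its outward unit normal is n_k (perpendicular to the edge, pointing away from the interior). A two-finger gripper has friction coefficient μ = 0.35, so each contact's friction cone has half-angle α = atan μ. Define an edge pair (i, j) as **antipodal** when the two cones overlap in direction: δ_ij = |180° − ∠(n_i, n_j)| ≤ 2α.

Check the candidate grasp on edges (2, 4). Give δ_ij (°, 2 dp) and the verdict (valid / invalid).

α = atan 0.35 = 19.29°;  2α = 38.58°
edge 2: e_2 = (+1.07, -2.69);  n_2 = (-0.9292, -0.3696)
edge 4: e_4 = (-1.18, +3.96);  n_4 = (+0.9584, +0.2856)
∠(n_2, n_4) = 174.90°
δ = |180° − 174.90°| = 5.10°
5.10° ≤ 2α = 38.58°  →  valid

δ = 5.10°, valid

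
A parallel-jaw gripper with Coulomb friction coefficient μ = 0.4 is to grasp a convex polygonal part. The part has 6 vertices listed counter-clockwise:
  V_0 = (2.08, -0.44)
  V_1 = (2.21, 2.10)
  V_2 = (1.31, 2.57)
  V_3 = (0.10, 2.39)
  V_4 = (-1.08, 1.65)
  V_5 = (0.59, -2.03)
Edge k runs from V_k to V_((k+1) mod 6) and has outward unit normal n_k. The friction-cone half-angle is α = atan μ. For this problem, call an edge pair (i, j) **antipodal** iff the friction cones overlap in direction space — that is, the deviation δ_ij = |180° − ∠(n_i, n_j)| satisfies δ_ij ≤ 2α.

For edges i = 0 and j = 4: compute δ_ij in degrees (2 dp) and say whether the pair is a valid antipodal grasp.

α = atan 0.4 = 21.80°;  2α = 43.60°
edge 0: e_0 = (+0.13, +2.54);  n_0 = (+0.9987, -0.0511)
edge 4: e_4 = (+1.67, -3.68);  n_4 = (-0.9106, -0.4132)
∠(n_0, n_4) = 152.66°
δ = |180° − 152.66°| = 27.34°
27.34° ≤ 2α = 43.60°  →  valid

δ = 27.34°, valid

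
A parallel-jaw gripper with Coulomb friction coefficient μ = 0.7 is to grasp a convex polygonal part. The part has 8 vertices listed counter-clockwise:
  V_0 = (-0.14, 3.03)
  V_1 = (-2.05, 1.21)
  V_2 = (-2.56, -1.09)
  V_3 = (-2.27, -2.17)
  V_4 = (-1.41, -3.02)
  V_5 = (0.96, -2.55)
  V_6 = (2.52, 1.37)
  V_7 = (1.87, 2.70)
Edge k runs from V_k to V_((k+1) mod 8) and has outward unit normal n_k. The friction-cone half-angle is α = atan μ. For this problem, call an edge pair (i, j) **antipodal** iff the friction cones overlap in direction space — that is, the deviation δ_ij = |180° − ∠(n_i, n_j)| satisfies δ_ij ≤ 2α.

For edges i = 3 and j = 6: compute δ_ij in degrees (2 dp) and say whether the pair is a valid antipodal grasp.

δ = 19.29°, valid

α = atan 0.7 = 34.99°;  2α = 69.98°
edge 3: e_3 = (+0.86, -0.85);  n_3 = (-0.7030, -0.7112)
edge 6: e_6 = (-0.65, +1.33);  n_6 = (+0.8984, +0.4391)
∠(n_3, n_6) = 160.71°
δ = |180° − 160.71°| = 19.29°
19.29° ≤ 2α = 69.98°  →  valid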